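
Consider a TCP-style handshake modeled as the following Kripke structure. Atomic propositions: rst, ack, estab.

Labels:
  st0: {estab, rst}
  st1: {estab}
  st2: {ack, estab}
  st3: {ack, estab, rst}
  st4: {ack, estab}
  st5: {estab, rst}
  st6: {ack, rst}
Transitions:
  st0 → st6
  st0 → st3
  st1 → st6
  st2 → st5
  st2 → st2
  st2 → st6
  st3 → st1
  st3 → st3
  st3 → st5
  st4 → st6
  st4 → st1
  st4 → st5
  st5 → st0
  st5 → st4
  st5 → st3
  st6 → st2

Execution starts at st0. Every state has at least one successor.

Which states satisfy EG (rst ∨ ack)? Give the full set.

States satisfying rst ∨ ack: {st0, st2, st3, st4, st5, st6}.
States satisfying EG (rst ∨ ack): {st0, st2, st3, st4, st5, st6}.

{st0, st2, st3, st4, st5, st6}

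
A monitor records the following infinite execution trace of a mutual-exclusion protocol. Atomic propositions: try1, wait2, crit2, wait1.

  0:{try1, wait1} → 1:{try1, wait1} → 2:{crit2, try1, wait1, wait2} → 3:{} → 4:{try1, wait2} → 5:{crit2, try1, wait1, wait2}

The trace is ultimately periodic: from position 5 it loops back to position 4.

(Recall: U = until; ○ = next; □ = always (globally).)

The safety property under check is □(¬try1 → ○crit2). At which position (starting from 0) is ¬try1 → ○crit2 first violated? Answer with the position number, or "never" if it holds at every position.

3

Check ¬try1 → ○crit2 at each position in order: 0 ✓, 1 ✓, 2 ✓.
At position 3 the labels are {} and the next position 4 has {try1, wait2}, so ¬try1 → ○crit2 is false there. This is the first violation.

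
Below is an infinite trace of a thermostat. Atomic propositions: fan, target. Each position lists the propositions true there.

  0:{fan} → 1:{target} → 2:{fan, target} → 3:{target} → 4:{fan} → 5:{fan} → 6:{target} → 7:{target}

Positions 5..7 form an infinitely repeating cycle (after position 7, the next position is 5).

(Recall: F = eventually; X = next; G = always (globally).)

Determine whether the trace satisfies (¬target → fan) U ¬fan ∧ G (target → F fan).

Holds

Walking from position 0: ¬fan first holds at position 1, and ¬target → fan holds at every earlier position along the way, so (¬target → fan) U ¬fan holds.
target → F fan holds at every position 0..7, and those are all positions ever visited, so G (target → F fan) holds.
Positions where target holds: 1, 2, 3, 6, 7.
Check F fan at each: 1→ok, 2→ok, 3→ok, 6→ok, 7→ok.
At position 0: (¬target → fan) U ¬fan is true; G (target → F fan) is true; so (¬target → fan) U ¬fan ∧ G (target → F fan) is true.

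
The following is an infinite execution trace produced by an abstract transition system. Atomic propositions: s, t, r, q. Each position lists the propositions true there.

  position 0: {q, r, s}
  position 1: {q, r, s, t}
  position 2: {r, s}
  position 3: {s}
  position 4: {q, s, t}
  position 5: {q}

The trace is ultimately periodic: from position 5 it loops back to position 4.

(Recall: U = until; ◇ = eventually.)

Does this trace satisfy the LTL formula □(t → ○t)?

t → ○t must hold at every position from 0 onward. It fails at position 1, so □(t → ○t) is false.
Positions where t holds: 1, 4.
Check ○t at each: 1→fails, 4→fails.

No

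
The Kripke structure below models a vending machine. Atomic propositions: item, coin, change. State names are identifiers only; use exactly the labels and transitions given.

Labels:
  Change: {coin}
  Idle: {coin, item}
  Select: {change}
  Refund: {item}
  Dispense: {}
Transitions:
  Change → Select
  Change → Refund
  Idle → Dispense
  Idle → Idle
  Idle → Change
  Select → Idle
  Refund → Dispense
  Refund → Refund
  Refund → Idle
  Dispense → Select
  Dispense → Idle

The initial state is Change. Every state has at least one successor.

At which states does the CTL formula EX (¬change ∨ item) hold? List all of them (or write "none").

States satisfying ¬change ∨ item: {Change, Idle, Refund, Dispense}.
States satisfying EX (¬change ∨ item): {Change, Idle, Select, Refund, Dispense}.

{Change, Idle, Select, Refund, Dispense}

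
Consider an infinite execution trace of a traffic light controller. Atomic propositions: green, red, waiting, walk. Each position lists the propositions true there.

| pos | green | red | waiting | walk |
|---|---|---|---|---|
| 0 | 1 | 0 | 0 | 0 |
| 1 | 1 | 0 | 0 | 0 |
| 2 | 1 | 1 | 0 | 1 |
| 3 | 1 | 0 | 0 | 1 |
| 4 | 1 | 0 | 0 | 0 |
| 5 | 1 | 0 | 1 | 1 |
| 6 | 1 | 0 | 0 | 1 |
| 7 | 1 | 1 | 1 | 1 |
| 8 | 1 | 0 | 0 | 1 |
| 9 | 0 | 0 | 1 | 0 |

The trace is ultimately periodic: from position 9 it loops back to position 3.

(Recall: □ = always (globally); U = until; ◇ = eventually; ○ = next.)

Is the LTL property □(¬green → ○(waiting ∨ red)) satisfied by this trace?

No

¬green → ○(waiting ∨ red) must hold at every position from 0 onward. It fails at position 9, so □(¬green → ○(waiting ∨ red)) is false.
Positions where ¬green holds: 9.
Check ○(waiting ∨ red) at each: 9→fails.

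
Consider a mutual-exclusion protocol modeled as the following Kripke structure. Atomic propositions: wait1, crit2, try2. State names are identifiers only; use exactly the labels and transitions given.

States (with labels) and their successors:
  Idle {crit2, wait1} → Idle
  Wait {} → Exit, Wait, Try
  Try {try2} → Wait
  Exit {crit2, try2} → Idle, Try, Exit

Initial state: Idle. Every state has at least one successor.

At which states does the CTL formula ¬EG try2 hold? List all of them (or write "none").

{Idle, Wait, Try}

States satisfying try2: {Try, Exit}.
States satisfying EG try2: {Exit}.
States satisfying ¬EG try2: {Idle, Wait, Try}.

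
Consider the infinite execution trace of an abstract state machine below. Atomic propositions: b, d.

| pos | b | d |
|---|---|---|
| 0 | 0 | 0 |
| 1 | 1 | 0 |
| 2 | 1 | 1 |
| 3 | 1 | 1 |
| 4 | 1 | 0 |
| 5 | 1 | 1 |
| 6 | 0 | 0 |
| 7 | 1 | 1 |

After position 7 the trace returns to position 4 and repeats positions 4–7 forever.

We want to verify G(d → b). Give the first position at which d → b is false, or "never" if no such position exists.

never

d → b holds at every position 0..7, and those are all the positions the trace ever visits, so the invariant G(d → b) is never violated.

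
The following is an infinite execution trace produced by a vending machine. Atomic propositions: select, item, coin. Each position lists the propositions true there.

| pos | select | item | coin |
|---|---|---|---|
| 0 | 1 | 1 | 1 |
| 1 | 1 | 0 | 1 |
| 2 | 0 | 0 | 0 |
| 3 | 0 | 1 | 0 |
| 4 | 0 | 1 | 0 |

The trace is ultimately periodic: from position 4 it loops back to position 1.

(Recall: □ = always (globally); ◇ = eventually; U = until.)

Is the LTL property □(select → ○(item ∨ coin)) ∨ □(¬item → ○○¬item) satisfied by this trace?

No

select → ○(item ∨ coin) must hold at every position from 0 onward. It fails at position 1, so □(select → ○(item ∨ coin)) is false.
Positions where select holds: 0, 1.
Check ○(item ∨ coin) at each: 0→ok, 1→fails.
¬item → ○○¬item must hold at every position from 0 onward. It fails at position 1, so □(¬item → ○○¬item) is false.
Positions where ¬item holds: 1, 2.
Check ○○¬item at each: 1→fails, 2→fails.
At position 0: □(select → ○(item ∨ coin)) is false; □(¬item → ○○¬item) is false; so □(select → ○(item ∨ coin)) ∨ □(¬item → ○○¬item) is false.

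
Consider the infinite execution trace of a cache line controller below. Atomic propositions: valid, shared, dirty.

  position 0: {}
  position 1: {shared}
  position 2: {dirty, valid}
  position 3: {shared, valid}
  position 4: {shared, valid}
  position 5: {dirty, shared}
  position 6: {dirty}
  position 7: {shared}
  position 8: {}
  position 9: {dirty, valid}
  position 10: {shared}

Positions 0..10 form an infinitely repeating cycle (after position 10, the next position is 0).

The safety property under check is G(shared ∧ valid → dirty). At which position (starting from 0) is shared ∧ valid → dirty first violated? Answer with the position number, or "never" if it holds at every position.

3

Check shared ∧ valid → dirty at each position in order: 0 ✓, 1 ✓, 2 ✓.
At position 3 the labels are {shared, valid}, so shared ∧ valid → dirty is false there. This is the first violation.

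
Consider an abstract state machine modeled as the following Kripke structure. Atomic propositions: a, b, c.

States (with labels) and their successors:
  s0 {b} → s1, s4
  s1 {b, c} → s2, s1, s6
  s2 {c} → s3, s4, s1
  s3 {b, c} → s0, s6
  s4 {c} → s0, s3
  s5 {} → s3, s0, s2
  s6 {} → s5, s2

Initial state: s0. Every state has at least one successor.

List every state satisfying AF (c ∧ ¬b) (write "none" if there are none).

{s2, s4}

States satisfying c ∧ ¬b: {s2, s4}.
States satisfying AF (c ∧ ¬b): {s2, s4}.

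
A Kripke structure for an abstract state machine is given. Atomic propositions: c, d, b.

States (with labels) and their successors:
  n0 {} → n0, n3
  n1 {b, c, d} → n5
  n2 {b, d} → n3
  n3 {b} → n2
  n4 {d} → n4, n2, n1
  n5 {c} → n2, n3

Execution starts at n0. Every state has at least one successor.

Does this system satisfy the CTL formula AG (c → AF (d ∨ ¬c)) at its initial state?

States satisfying c → AF (d ∨ ¬c): {n0, n1, n2, n3, n4, n5}.
States satisfying AG (c → AF (d ∨ ¬c)): {n0, n1, n2, n3, n4, n5}.
Every state reachable from n0 satisfies c → AF (d ∨ ¬c).
n0 ∈ Sat(AG (c → AF (d ∨ ¬c))).

Holds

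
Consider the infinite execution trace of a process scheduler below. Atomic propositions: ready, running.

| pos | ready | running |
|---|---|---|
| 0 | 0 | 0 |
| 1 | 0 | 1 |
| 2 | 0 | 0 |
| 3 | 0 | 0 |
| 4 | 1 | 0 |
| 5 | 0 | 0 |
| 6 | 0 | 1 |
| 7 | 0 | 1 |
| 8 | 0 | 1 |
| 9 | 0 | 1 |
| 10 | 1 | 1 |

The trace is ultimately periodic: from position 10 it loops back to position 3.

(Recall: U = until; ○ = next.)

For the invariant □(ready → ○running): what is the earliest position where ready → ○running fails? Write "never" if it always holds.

4

Check ready → ○running at each position in order: 0 ✓, 1 ✓, 2 ✓, 3 ✓.
At position 4 the labels are {ready} and the next position 5 has {}, so ready → ○running is false there. This is the first violation.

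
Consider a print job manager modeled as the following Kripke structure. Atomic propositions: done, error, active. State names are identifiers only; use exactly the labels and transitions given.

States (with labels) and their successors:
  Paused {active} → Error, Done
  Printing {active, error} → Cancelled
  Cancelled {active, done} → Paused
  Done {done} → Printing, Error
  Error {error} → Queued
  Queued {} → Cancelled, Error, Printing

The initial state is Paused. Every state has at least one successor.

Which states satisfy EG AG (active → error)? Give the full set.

States satisfying AG (active → error): ∅.
States satisfying EG AG (active → error): ∅.

none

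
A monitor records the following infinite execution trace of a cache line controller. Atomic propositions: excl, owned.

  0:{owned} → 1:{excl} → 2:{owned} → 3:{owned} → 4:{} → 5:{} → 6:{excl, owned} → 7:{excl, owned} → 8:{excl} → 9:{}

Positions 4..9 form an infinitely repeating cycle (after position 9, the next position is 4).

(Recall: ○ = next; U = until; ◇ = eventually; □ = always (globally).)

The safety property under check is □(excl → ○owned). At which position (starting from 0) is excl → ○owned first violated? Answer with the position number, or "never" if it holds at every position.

Check excl → ○owned at each position in order: 0 ✓, 1 ✓, 2 ✓, 3 ✓, 4 ✓, 5 ✓, 6 ✓.
At position 7 the labels are {excl, owned} and the next position 8 has {excl}, so excl → ○owned is false there. This is the first violation.

7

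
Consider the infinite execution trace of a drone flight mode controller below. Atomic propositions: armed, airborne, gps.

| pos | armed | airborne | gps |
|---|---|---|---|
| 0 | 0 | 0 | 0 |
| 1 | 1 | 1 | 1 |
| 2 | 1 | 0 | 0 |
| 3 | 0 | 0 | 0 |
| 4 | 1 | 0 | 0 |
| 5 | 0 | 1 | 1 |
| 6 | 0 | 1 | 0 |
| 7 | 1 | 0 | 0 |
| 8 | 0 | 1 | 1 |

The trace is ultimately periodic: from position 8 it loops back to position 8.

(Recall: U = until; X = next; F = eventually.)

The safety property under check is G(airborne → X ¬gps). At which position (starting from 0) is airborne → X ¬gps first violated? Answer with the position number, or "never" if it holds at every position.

8

Check airborne → X ¬gps at each position in order: 0 ✓, 1 ✓, 2 ✓, 3 ✓, 4 ✓, 5 ✓, 6 ✓, 7 ✓.
At position 8 the labels are {airborne, gps} and the next position 8 has {airborne, gps}, so airborne → X ¬gps is false there. This is the first violation.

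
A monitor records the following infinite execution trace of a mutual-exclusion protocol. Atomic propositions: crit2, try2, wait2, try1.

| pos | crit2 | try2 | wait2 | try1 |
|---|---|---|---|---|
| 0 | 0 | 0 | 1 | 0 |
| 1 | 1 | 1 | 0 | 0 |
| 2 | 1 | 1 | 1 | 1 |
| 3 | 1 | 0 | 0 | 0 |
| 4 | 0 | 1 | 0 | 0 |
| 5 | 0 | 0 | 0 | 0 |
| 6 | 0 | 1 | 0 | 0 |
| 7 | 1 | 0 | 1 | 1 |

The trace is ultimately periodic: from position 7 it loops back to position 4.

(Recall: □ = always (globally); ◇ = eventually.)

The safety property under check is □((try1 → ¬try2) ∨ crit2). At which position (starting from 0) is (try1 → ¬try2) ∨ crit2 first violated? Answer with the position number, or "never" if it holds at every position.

never

(try1 → ¬try2) ∨ crit2 holds at every position 0..7, and those are all the positions the trace ever visits, so the invariant □((try1 → ¬try2) ∨ crit2) is never violated.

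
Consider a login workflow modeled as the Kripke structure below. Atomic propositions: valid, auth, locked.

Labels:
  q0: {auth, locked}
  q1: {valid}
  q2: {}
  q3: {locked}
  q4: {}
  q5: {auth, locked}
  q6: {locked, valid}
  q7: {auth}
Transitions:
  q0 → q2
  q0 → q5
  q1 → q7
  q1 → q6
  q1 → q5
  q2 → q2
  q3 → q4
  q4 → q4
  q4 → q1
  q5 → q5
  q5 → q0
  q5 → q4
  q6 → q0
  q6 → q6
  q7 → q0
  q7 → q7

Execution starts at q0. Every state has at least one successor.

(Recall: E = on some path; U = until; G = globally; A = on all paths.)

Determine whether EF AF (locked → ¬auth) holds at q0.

Yes

States satisfying AF (locked → ¬auth): {q1, q2, q3, q4, q6, q7}.
States satisfying EF AF (locked → ¬auth): {q0, q1, q2, q3, q4, q5, q6, q7}.
Some path from q0 reaches a state where AF (locked → ¬auth) holds.
q0 ∈ Sat(EF AF (locked → ¬auth)).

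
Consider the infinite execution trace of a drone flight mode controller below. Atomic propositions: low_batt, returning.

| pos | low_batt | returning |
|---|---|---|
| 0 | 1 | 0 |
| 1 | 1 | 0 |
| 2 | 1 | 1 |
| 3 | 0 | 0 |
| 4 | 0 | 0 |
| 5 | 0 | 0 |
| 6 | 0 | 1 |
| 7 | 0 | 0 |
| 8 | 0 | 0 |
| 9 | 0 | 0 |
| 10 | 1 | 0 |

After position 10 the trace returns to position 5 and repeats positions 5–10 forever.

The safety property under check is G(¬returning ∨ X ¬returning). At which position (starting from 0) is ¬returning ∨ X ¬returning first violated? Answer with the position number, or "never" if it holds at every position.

never

¬returning ∨ X ¬returning holds at every position 0..10, and those are all the positions the trace ever visits, so the invariant G(¬returning ∨ X ¬returning) is never violated.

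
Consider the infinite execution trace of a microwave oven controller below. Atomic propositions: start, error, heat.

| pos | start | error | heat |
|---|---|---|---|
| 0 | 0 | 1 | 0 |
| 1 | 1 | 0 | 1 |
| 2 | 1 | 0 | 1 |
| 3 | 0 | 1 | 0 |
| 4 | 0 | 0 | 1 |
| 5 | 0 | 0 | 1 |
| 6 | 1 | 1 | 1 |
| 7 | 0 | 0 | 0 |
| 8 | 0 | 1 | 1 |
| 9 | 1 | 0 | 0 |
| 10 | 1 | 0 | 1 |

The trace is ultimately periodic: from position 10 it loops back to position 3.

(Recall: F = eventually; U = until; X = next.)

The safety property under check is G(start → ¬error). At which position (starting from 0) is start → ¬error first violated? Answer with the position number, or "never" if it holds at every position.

Check start → ¬error at each position in order: 0 ✓, 1 ✓, 2 ✓, 3 ✓, 4 ✓, 5 ✓.
At position 6 the labels are {error, heat, start}, so start → ¬error is false there. This is the first violation.

6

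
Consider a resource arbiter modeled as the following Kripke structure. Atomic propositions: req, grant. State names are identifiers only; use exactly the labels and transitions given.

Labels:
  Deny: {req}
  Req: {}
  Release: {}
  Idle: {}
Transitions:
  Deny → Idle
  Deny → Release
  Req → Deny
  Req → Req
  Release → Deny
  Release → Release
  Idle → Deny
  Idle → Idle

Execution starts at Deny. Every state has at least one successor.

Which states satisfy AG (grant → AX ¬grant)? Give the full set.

{Deny, Req, Release, Idle}

States satisfying grant → AX ¬grant: {Deny, Req, Release, Idle}.
States satisfying AG (grant → AX ¬grant): {Deny, Req, Release, Idle}.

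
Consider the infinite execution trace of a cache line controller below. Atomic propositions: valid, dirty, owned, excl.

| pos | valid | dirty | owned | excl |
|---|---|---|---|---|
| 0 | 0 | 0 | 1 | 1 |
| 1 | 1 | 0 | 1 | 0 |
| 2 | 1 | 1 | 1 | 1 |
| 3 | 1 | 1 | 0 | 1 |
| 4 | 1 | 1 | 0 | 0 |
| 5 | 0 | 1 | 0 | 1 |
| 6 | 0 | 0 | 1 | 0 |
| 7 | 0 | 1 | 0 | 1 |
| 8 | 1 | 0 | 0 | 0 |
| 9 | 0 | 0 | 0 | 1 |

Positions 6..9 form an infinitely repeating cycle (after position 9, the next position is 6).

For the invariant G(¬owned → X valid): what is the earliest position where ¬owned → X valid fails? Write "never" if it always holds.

Check ¬owned → X valid at each position in order: 0 ✓, 1 ✓, 2 ✓, 3 ✓.
At position 4 the labels are {dirty, valid} and the next position 5 has {dirty, excl}, so ¬owned → X valid is false there. This is the first violation.

4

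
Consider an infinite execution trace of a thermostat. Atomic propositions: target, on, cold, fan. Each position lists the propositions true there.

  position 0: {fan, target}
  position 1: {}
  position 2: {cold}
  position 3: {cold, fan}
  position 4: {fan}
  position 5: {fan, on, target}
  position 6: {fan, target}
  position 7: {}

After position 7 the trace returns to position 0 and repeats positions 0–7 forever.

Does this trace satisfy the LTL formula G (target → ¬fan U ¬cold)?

Satisfied

target → ¬fan U ¬cold holds at every position 0..7, and those are all positions ever visited, so G (target → ¬fan U ¬cold) holds.
Positions where target holds: 0, 5, 6.
Check ¬fan U ¬cold at each: 0→ok, 5→ok, 6→ok.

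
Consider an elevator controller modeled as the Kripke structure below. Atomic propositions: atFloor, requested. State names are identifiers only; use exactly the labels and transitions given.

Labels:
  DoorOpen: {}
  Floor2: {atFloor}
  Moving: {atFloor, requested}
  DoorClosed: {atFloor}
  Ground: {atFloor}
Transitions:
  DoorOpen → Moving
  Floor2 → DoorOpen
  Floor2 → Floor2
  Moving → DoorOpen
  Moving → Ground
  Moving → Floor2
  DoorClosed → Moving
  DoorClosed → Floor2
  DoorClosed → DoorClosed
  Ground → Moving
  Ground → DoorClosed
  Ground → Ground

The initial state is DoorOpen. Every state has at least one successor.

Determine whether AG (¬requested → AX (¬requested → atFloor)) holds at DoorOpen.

States satisfying ¬requested → AX (¬requested → atFloor): {DoorOpen, Moving, DoorClosed, Ground}.
States satisfying AG (¬requested → AX (¬requested → atFloor)): ∅.
Floor2 is reachable from DoorOpen and violates ¬requested → AX (¬requested → atFloor), so AG fails at DoorOpen.
DoorOpen ∉ Sat(AG (¬requested → AX (¬requested → atFloor))).

No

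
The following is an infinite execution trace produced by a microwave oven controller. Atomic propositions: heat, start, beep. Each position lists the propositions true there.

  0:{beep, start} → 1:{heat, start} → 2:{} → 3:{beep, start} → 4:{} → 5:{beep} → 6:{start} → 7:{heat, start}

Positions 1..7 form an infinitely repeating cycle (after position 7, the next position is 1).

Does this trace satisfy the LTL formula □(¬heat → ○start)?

No

¬heat → ○start must hold at every position from 0 onward. It fails at position 3, so □(¬heat → ○start) is false.
Positions where ¬heat holds: 0, 2, 3, 4, 5, 6.
Check ○start at each: 0→ok, 2→ok, 3→fails, 4→fails, 5→ok, 6→ok.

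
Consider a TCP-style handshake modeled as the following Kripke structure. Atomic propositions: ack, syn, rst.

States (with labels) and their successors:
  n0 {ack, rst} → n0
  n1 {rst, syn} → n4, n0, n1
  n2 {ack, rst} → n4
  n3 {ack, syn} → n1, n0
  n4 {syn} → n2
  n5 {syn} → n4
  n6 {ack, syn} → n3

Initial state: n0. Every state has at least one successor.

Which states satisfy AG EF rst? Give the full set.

{n0, n1, n2, n3, n4, n5, n6}

States satisfying EF rst: {n0, n1, n2, n3, n4, n5, n6}.
States satisfying AG EF rst: {n0, n1, n2, n3, n4, n5, n6}.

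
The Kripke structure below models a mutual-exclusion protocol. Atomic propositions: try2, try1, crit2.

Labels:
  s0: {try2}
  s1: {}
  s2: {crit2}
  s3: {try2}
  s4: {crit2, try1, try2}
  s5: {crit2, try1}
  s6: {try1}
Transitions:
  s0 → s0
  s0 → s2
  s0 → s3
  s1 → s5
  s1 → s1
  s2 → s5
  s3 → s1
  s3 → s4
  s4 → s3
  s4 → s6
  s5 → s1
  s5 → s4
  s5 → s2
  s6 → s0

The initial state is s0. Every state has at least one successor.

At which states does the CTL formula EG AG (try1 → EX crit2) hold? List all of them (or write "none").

none

States satisfying AG (try1 → EX crit2): ∅.
States satisfying EG AG (try1 → EX crit2): ∅.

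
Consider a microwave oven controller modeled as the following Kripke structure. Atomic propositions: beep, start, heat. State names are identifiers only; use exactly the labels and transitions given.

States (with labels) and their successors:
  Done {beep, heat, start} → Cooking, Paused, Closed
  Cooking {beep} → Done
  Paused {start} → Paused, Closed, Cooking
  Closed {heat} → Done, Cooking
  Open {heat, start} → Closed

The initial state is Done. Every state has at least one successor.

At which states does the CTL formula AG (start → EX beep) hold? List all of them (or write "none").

States satisfying start → EX beep: {Done, Cooking, Paused, Closed}.
States satisfying AG (start → EX beep): {Done, Cooking, Paused, Closed}.

{Done, Cooking, Paused, Closed}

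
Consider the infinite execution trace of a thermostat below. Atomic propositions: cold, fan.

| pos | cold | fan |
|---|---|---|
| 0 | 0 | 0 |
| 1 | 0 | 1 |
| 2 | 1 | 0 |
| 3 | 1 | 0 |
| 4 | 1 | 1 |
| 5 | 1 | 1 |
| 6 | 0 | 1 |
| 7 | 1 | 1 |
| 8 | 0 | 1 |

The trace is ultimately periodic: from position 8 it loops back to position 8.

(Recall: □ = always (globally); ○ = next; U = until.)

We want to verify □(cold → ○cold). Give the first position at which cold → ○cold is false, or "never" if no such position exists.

Check cold → ○cold at each position in order: 0 ✓, 1 ✓, 2 ✓, 3 ✓, 4 ✓.
At position 5 the labels are {cold, fan} and the next position 6 has {fan}, so cold → ○cold is false there. This is the first violation.

5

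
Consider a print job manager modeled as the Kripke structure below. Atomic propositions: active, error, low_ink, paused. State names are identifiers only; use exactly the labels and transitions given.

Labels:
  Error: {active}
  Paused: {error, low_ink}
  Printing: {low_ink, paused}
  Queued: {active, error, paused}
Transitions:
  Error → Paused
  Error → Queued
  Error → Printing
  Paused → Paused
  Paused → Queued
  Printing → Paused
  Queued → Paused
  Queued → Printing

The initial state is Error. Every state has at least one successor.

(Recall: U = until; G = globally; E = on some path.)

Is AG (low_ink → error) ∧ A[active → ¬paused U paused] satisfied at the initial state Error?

States satisfying low_ink → error: {Error, Paused, Queued}.
States satisfying AG (low_ink → error): ∅.
States satisfying active → ¬paused: {Error, Paused, Printing}.
States satisfying paused: {Printing, Queued}.
States satisfying A[active → ¬paused U paused]: {Printing, Queued}.
States satisfying AG (low_ink → error) ∧ A[active → ¬paused U paused]: ∅.
Error ∉ Sat(AG (low_ink → error) ∧ A[active → ¬paused U paused]).

Does not hold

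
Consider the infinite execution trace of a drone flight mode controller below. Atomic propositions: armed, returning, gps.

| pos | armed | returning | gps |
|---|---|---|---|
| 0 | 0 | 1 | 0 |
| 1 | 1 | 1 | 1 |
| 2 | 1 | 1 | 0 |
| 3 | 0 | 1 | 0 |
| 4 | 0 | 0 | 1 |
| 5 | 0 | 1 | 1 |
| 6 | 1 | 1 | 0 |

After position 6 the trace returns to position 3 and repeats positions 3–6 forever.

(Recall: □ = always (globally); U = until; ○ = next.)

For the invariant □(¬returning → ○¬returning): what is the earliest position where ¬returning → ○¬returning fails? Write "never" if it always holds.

4

Check ¬returning → ○¬returning at each position in order: 0 ✓, 1 ✓, 2 ✓, 3 ✓.
At position 4 the labels are {gps} and the next position 5 has {gps, returning}, so ¬returning → ○¬returning is false there. This is the first violation.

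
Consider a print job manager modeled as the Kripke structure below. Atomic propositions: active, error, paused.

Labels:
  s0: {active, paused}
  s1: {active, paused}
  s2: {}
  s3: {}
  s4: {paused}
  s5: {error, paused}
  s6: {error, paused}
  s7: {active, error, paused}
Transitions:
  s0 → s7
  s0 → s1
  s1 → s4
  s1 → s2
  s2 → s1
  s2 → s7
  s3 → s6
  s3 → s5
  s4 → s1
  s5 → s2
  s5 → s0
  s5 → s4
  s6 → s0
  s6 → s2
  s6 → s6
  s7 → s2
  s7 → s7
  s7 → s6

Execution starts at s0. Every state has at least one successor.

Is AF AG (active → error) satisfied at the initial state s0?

States satisfying AG (active → error): ∅.
States satisfying AF AG (active → error): ∅.
There is a path from s0 along which AG (active → error) never holds.
s0 ∉ Sat(AF AG (active → error)).

Violated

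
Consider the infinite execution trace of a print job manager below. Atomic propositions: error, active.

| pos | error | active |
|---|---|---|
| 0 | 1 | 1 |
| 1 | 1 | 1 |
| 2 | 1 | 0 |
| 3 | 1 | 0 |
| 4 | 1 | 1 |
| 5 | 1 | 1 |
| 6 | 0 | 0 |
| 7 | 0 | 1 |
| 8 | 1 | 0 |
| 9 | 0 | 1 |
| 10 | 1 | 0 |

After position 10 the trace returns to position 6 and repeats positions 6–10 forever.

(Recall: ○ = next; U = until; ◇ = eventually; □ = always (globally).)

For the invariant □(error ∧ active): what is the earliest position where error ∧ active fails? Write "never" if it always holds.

2

Check error ∧ active at each position in order: 0 ✓, 1 ✓.
At position 2 the labels are {error}, so error ∧ active is false there. This is the first violation.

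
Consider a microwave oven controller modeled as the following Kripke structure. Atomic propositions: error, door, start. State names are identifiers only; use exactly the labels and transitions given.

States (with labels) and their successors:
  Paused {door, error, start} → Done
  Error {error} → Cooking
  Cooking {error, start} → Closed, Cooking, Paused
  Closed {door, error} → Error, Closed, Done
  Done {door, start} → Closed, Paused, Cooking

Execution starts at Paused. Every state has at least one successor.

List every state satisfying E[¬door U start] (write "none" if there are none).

States satisfying ¬door: {Error, Cooking}.
States satisfying start: {Paused, Cooking, Done}.
States satisfying E[¬door U start]: {Paused, Error, Cooking, Done}.

{Paused, Error, Cooking, Done}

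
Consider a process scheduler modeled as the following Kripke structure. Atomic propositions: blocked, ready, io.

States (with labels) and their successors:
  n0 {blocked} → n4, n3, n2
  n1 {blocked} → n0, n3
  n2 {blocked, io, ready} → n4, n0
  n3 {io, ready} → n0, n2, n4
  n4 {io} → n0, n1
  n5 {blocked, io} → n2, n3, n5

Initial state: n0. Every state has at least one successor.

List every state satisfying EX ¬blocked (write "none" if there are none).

{n0, n1, n2, n3, n5}

States satisfying ¬blocked: {n3, n4}.
States satisfying EX ¬blocked: {n0, n1, n2, n3, n5}.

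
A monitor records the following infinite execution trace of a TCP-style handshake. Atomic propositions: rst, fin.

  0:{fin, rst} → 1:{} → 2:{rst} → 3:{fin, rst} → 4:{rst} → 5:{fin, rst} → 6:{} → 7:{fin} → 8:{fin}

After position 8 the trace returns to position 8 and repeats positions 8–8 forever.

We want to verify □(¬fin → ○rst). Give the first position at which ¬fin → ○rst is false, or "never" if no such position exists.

Check ¬fin → ○rst at each position in order: 0 ✓, 1 ✓, 2 ✓, 3 ✓, 4 ✓, 5 ✓.
At position 6 the labels are {} and the next position 7 has {fin}, so ¬fin → ○rst is false there. This is the first violation.

6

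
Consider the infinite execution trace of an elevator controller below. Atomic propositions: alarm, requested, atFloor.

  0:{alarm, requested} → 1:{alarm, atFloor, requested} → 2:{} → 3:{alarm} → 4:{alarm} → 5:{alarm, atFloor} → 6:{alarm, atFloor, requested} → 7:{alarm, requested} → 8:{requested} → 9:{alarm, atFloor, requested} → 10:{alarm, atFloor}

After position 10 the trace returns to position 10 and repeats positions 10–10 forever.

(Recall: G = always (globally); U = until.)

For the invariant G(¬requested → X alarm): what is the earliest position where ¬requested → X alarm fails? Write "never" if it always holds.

never

¬requested → X alarm holds at every position 0..10, and those are all the positions the trace ever visits, so the invariant G(¬requested → X alarm) is never violated.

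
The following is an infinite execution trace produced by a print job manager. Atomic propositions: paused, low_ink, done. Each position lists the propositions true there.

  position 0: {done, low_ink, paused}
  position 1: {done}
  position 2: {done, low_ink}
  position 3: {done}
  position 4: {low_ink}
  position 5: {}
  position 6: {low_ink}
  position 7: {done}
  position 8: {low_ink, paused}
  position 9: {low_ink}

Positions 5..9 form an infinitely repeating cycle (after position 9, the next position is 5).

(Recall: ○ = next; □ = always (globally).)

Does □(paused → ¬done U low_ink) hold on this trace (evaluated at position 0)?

Yes

paused → ¬done U low_ink holds at every position 0..9, and those are all positions ever visited, so □(paused → ¬done U low_ink) holds.
Positions where paused holds: 0, 8.
Check ¬done U low_ink at each: 0→ok, 8→ok.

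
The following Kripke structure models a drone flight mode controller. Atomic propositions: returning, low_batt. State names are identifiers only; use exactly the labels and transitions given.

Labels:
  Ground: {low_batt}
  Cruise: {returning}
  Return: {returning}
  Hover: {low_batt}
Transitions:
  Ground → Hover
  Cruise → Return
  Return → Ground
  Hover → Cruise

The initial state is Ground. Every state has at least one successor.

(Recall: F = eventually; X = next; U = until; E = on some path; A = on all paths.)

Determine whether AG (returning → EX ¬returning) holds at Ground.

States satisfying returning → EX ¬returning: {Ground, Return, Hover}.
States satisfying AG (returning → EX ¬returning): ∅.
Cruise is reachable from Ground and violates returning → EX ¬returning, so AG fails at Ground.
Ground ∉ Sat(AG (returning → EX ¬returning)).

No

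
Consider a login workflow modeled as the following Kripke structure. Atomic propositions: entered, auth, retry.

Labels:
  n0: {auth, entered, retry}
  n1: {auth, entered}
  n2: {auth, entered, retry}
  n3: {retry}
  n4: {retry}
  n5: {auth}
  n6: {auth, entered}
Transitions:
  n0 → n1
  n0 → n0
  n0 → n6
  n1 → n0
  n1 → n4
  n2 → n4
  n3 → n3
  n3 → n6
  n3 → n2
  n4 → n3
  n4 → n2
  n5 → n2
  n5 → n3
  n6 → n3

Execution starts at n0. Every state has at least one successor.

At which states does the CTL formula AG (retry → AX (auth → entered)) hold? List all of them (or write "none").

States satisfying retry → AX (auth → entered): {n0, n1, n2, n3, n4, n5, n6}.
States satisfying AG (retry → AX (auth → entered)): {n0, n1, n2, n3, n4, n5, n6}.

{n0, n1, n2, n3, n4, n5, n6}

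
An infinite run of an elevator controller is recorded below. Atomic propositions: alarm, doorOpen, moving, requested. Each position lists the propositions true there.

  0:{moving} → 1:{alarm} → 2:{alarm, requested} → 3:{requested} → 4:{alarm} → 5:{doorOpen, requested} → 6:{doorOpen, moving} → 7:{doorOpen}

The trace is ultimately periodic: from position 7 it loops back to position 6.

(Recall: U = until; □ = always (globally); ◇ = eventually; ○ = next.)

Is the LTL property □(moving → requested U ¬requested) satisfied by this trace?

moving → requested U ¬requested holds at every position 0..7, and those are all positions ever visited, so □(moving → requested U ¬requested) holds.
Positions where moving holds: 0, 6.
Check requested U ¬requested at each: 0→ok, 6→ok.

Yes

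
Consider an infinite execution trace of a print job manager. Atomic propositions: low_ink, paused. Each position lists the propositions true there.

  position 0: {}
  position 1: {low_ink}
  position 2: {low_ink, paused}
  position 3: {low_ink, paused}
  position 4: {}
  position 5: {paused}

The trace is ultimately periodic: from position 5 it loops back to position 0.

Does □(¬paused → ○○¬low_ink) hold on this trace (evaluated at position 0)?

¬paused → ○○¬low_ink must hold at every position from 0 onward. It fails at position 0, so □(¬paused → ○○¬low_ink) is false.
Positions where ¬paused holds: 0, 1, 4.
Check ○○¬low_ink at each: 0→fails, 1→fails, 4→ok.

No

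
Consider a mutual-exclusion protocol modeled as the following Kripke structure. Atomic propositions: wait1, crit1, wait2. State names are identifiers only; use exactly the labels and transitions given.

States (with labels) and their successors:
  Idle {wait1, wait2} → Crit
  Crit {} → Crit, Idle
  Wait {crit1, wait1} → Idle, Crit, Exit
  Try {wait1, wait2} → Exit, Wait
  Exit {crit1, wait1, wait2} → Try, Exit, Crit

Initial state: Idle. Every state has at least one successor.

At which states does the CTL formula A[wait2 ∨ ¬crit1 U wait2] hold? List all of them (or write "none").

States satisfying wait2 ∨ ¬crit1: {Idle, Crit, Try, Exit}.
States satisfying wait2: {Idle, Try, Exit}.
States satisfying A[wait2 ∨ ¬crit1 U wait2]: {Idle, Try, Exit}.

{Idle, Try, Exit}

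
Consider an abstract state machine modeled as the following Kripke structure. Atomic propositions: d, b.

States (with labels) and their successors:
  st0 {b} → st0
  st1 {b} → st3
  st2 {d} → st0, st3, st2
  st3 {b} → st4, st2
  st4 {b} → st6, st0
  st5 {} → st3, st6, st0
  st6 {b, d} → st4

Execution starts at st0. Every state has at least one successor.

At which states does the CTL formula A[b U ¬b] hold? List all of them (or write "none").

{st2, st5}

States satisfying b: {st0, st1, st3, st4, st6}.
States satisfying ¬b: {st2, st5}.
States satisfying A[b U ¬b]: {st2, st5}.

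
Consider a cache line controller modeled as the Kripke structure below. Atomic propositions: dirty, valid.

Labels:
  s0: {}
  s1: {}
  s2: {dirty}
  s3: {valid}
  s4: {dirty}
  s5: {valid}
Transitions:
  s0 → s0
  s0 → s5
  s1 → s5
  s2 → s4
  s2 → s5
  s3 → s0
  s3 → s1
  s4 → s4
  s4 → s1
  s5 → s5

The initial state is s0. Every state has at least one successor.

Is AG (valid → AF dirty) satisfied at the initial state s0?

Violated

States satisfying valid → AF dirty: {s0, s1, s2, s4}.
States satisfying AG (valid → AF dirty): ∅.
s5 is reachable from s0 and violates valid → AF dirty, so AG fails at s0.
s0 ∉ Sat(AG (valid → AF dirty)).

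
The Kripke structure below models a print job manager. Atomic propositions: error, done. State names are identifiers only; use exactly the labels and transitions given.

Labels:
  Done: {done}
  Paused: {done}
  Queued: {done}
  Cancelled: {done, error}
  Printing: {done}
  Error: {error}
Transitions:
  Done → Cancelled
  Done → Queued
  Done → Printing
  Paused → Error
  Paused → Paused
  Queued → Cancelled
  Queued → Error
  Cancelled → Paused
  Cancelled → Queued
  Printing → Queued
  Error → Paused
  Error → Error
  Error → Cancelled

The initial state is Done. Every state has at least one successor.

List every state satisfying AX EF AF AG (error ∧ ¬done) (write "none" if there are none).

none

States satisfying EF AF AG (error ∧ ¬done): ∅.
States satisfying AX EF AF AG (error ∧ ¬done): ∅.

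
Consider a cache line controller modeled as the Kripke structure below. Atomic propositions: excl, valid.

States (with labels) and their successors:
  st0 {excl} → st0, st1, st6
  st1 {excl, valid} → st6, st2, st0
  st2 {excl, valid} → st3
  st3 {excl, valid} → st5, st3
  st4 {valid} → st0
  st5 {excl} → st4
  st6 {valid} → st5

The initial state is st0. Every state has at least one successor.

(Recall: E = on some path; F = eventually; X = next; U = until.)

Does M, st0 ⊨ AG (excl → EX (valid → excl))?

Violated

States satisfying excl → EX (valid → excl): {st0, st1, st2, st3, st4, st6}.
States satisfying AG (excl → EX (valid → excl)): ∅.
st5 is reachable from st0 and violates excl → EX (valid → excl), so AG fails at st0.
st0 ∉ Sat(AG (excl → EX (valid → excl))).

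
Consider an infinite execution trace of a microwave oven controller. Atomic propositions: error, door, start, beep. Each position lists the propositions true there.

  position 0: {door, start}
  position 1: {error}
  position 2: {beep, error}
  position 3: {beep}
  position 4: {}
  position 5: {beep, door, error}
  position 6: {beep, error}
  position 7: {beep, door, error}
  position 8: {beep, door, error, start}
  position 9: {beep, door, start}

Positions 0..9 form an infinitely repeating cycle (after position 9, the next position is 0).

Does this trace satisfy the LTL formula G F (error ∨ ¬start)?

Satisfied

F (error ∨ ¬start) holds at every position 0..9, and those are all positions ever visited, so G F (error ∨ ¬start) holds.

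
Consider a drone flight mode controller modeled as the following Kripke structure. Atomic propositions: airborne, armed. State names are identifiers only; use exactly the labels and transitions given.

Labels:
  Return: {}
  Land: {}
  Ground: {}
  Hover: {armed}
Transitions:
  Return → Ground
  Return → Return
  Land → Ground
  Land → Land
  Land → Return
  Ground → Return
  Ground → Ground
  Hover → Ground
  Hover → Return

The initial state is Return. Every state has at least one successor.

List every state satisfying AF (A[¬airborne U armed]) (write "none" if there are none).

States satisfying A[¬airborne U armed]: {Hover}.
States satisfying AF (A[¬airborne U armed]): {Hover}.

{Hover}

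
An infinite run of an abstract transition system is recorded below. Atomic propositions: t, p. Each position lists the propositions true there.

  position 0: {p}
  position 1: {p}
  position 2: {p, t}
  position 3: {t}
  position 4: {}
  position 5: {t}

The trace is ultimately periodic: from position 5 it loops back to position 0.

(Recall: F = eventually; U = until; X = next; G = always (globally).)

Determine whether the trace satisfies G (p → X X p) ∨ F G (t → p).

p → X X p must hold at every position from 0 onward. It fails at position 1, so G (p → X X p) is false.
Positions where p holds: 0, 1, 2.
Check X X p at each: 0→ok, 1→fails, 2→fails.
G (t → p) is false at every position 0..5, so it never becomes true and F G (t → p) fails.
At position 0: G (p → X X p) is false; F G (t → p) is false; so G (p → X X p) ∨ F G (t → p) is false.

Violated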